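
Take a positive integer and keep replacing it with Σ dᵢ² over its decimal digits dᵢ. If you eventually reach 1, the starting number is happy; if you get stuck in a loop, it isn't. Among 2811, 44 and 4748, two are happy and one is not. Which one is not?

4748

2811: 2811 → 70 → 49 → 97 → 130 → 10 → 1  — reaches 1 (happy)
44: 44 → 32 → 13 → 10 → 1  — reaches 1 (happy)
4748: 4748 → 145 → 42 → 20 → 4 → 16 → 37 → 58 → 89 → 145  — repeats 145 (not happy)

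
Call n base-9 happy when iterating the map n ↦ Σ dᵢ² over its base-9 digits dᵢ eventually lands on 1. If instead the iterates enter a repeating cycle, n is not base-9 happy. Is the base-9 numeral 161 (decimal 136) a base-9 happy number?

not base-9 happy

136 = (1,6,1)_9 → 38
38 = (4,2)_9 → 20
20 = (2,2)_9 → 8
8 = (8)_9 → 64
64 = (7,1)_9 → 50
50 = (5,5)_9 → 50  — 50 already seen; the sequence cycles without reaching 1.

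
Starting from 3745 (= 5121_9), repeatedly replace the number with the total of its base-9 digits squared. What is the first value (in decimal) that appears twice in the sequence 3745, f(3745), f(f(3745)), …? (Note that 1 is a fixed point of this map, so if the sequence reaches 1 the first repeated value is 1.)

53

3745 = (5,1,2,1)_9 → 5² + 1² + 2² + 1² = 25 + 1 + 4 + 1 = 31
31 = (3,4)_9 → 3² + 4² = 9 + 16 = 25
25 = (2,7)_9 → 2² + 7² = 4 + 49 = 53
53 = (5,8)_9 → 5² + 8² = 25 + 64 = 89
89 = (1,0,8)_9 → 1² + 0² + 8² = 1 + 0 + 64 = 65
65 = (7,2)_9 → 7² + 2² = 49 + 4 = 53  — 53 already appeared earlier.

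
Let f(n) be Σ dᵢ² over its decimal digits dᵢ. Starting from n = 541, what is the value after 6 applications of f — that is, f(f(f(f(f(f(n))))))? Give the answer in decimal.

541 → 5² + 4² + 1² = 25 + 16 + 1 = 42
42 → 4² + 2² = 16 + 4 = 20
20 → 2² + 0² = 4 + 0 = 4
4 → 4² = 16
16 → 1² + 6² = 1 + 36 = 37
37 → 3² + 7² = 9 + 49 = 58

58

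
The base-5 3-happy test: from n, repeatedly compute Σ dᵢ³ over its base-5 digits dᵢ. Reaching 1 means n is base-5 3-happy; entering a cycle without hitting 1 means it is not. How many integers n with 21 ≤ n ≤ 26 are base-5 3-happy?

1

21: 21 → 65 → 35 → 9 → 65  (repeats 65)
22: 22 → 72 → 80 → 28 → 28  (repeats 28)
23: 23 → 91 → 55 → 9 → 65 → 35 → 9  (repeats 9)
24: 24 → 128 → 28 → 28  (repeats 28)
25: 25 → 1  (reaches 1)
26: 26 → 2 → 8 → 28 → 28  (repeats 28)
base-5 3-happy: 25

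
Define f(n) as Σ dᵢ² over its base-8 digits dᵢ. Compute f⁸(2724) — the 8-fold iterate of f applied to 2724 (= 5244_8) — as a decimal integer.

2724 = (5,2,4,4)_8 → 5² + 2² + 4² + 4² = 25 + 4 + 16 + 16 = 61
61 = (7,5)_8 → 7² + 5² = 49 + 25 = 74
74 = (1,1,2)_8 → 1² + 1² + 2² = 1 + 1 + 4 = 6
6 = (6)_8 → 6² = 36
36 = (4,4)_8 → 4² + 4² = 16 + 16 = 32
32 = (4,0)_8 → 4² + 0² = 16 + 0 = 16
16 = (2,0)_8 → 2² + 0² = 4 + 0 = 4
4 = (4)_8 → 4² = 16

16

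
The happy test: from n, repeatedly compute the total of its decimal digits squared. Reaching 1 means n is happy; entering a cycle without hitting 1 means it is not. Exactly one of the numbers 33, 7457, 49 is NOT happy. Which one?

33

33: 33 → 18 → 65 → 61 → 37 → 58 → 89 → 145 → 42 → 20 → 4 → 16 → 37  — repeats 37 (not happy)
7457: 7457 → 139 → 91 → 82 → 68 → 100 → 1  — reaches 1 (happy)
49: 49 → 97 → 130 → 10 → 1  — reaches 1 (happy)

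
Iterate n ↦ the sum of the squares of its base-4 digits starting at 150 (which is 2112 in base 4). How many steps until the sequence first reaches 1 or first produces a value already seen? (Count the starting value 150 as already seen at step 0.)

4

150 = (2,1,1,2)_4 → 10
10 = (2,2)_4 → 8
8 = (2,0)_4 → 4
4 = (1,0)_4 → 1  — reached 1.
That took 4 steps.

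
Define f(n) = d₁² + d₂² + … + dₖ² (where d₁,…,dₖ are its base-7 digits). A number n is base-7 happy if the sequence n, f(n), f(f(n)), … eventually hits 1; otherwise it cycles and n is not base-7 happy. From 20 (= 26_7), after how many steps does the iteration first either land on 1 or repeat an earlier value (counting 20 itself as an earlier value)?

7

20 = (2,6)_7 → 40
40 = (5,5)_7 → 50
50 = (1,0,1)_7 → 2
2 = (2)_7 → 4
4 = (4)_7 → 16
16 = (2,2)_7 → 8
8 = (1,1)_7 → 2  — 2 repeats.
That took 7 steps.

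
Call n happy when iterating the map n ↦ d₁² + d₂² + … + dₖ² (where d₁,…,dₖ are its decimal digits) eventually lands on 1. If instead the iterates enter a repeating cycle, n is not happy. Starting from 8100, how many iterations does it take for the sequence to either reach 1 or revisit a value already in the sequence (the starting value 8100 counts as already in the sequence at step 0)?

8100 → 8² + 1² + 0² + 0² = 64 + 1 + 0 + 0 = 65
65 → 6² + 5² = 36 + 25 = 61
61 → 6² + 1² = 36 + 1 = 37
37 → 3² + 7² = 9 + 49 = 58
58 → 5² + 8² = 25 + 64 = 89
89 → 8² + 9² = 64 + 81 = 145
145 → 1² + 4² + 5² = 1 + 16 + 25 = 42
42 → 4² + 2² = 16 + 4 = 20
20 → 2² + 0² = 4 + 0 = 4
4 → 4² = 16
16 → 1² + 6² = 1 + 36 = 37  — 37 repeats.
That took 11 steps.

11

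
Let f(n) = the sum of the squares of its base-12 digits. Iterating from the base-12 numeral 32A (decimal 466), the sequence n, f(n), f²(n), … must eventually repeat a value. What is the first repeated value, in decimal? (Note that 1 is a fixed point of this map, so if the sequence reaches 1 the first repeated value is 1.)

466 = (3,2,10)_12 → 3² + 2² + 10² = 9 + 4 + 100 = 113
113 = (9,5)_12 → 9² + 5² = 81 + 25 = 106
106 = (8,10)_12 → 8² + 10² = 64 + 100 = 164
164 = (1,1,8)_12 → 1² + 1² + 8² = 1 + 1 + 64 = 66
66 = (5,6)_12 → 5² + 6² = 25 + 36 = 61
61 = (5,1)_12 → 5² + 1² = 25 + 1 = 26
26 = (2,2)_12 → 2² + 2² = 4 + 4 = 8
8 = (8)_12 → 8² = 64
64 = (5,4)_12 → 5² + 4² = 25 + 16 = 41
41 = (3,5)_12 → 3² + 5² = 9 + 25 = 34
34 = (2,10)_12 → 2² + 10² = 4 + 100 = 104
104 = (8,8)_12 → 8² + 8² = 64 + 64 = 128
128 = (10,8)_12 → 10² + 8² = 100 + 64 = 164  — 164 already appeared earlier.

164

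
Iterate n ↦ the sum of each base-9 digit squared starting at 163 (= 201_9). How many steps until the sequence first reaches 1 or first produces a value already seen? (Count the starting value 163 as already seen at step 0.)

6

163 = (2,0,1)_9 → 2² + 0² + 1² = 5
5 = (5)_9 → 5² = 25
25 = (2,7)_9 → 2² + 7² = 53
53 = (5,8)_9 → 5² + 8² = 89
89 = (1,0,8)_9 → 1² + 0² + 8² = 65
65 = (7,2)_9 → 7² + 2² = 53  — 53 repeats.
That took 6 steps.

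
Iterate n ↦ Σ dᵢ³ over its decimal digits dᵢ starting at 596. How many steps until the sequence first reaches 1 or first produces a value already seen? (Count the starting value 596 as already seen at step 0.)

596 → 5³ + 9³ + 6³ = 1070
1070 → 1³ + 0³ + 7³ + 0³ = 344
344 → 3³ + 4³ + 4³ = 155
155 → 1³ + 5³ + 5³ = 251
251 → 2³ + 5³ + 1³ = 134
134 → 1³ + 3³ + 4³ = 92
92 → 9³ + 2³ = 737
737 → 7³ + 3³ + 7³ = 713
713 → 7³ + 1³ + 3³ = 371
371 → 3³ + 7³ + 1³ = 371  — 371 repeats.
That took 10 steps.

10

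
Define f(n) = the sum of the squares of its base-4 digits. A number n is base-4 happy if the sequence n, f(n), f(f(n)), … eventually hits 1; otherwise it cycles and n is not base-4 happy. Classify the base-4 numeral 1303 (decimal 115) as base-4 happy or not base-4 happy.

base-4 happy

115 = (1,3,0,3)_4 → 1² + 3² + 0² + 3² = 19
19 = (1,0,3)_4 → 1² + 0² + 3² = 10
10 = (2,2)_4 → 2² + 2² = 8
8 = (2,0)_4 → 2² + 0² = 4
4 = (1,0)_4 → 1² + 0² = 1  — reached 1.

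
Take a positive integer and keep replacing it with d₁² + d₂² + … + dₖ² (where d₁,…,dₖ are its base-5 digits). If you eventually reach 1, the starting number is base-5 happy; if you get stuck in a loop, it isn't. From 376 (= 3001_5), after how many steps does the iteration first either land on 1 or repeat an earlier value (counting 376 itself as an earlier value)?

376 = (3,0,0,1)_5 → 3² + 0² + 0² + 1² = 9 + 0 + 0 + 1 = 10
10 = (2,0)_5 → 2² + 0² = 4 + 0 = 4
4 = (4)_5 → 4² = 16
16 = (3,1)_5 → 3² + 1² = 9 + 1 = 10  — 10 repeats.
That took 4 steps.

4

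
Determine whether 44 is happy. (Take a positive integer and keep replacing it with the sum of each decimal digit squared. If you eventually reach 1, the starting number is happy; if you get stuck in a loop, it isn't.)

happy

44 → 4² + 4² = 16 + 16 = 32
32 → 3² + 2² = 9 + 4 = 13
13 → 1² + 3² = 1 + 9 = 10
10 → 1² + 0² = 1 + 0 = 1  — reached 1.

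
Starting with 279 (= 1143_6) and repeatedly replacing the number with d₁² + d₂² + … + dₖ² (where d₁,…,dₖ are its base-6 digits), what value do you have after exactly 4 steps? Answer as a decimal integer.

279 = (1,1,4,3)_6 → 1² + 1² + 4² + 3² = 27
27 = (4,3)_6 → 4² + 3² = 25
25 = (4,1)_6 → 4² + 1² = 17
17 = (2,5)_6 → 2² + 5² = 29

29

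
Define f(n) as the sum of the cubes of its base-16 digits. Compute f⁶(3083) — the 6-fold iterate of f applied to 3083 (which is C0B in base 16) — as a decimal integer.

3095

3083 = (12,0,11)_16 → 12³ + 0³ + 11³ = 1728 + 0 + 1331 = 3059
3059 = (11,15,3)_16 → 11³ + 15³ + 3³ = 1331 + 3375 + 27 = 4733
4733 = (1,2,7,13)_16 → 1³ + 2³ + 7³ + 13³ = 1 + 8 + 343 + 2197 = 2549
2549 = (9,15,5)_16 → 9³ + 15³ + 5³ = 729 + 3375 + 125 = 4229
4229 = (1,0,8,5)_16 → 1³ + 0³ + 8³ + 5³ = 1 + 0 + 512 + 125 = 638
638 = (2,7,14)_16 → 2³ + 7³ + 14³ = 8 + 343 + 2744 = 3095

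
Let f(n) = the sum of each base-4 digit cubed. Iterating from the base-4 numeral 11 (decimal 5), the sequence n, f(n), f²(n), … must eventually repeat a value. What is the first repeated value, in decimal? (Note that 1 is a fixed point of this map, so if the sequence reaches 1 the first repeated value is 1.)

5 = (1,1)_4 → 1³ + 1³ = 2
2 = (2)_4 → 2³ = 8
8 = (2,0)_4 → 2³ + 0³ = 8  — 8 already appeared earlier.

8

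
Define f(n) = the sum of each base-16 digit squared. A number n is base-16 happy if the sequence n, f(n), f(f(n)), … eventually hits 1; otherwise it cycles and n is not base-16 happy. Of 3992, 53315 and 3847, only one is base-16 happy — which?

3847

3992: 3992 → 370 → 54 → 45 → 173 → 269 → 170 → 200 → 208 → 169 → 181 → 146 → 85 → 50 → 13 → 169  — repeats 169 (not base-16 happy)
53315: 53315 → 194 → 148 → 97 → 37 → 29 → 170 → 200 → 208 → 169 → 181 → 146 → 85 → 50 → 13 → 169  — repeats 169 (not base-16 happy)
3847: 3847 → 274 → 6 → 36 → 20 → 17 → 2 → 4 → 16 → 1  — reaches 1 (base-16 happy)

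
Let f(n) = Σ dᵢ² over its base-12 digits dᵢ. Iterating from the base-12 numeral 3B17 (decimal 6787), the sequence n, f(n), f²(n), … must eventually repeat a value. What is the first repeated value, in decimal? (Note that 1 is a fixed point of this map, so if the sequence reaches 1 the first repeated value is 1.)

6787 = (3,11,1,7)_12 → 3² + 11² + 1² + 7² = 9 + 121 + 1 + 49 = 180
180 = (1,3,0)_12 → 1² + 3² + 0² = 1 + 9 + 0 = 10
10 = (10)_12 → 10² = 100
100 = (8,4)_12 → 8² + 4² = 64 + 16 = 80
80 = (6,8)_12 → 6² + 8² = 36 + 64 = 100  — 100 already appeared earlier.

100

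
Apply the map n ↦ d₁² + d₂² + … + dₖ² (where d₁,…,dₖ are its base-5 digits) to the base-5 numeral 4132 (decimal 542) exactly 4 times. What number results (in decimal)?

542 = (4,1,3,2)_5 → 4² + 1² + 3² + 2² = 30
30 = (1,1,0)_5 → 1² + 1² + 0² = 2
2 = (2)_5 → 2² = 4
4 = (4)_5 → 4² = 16

16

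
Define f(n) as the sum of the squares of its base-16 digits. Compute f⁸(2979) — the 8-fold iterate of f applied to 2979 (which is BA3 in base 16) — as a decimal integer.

1

2979 = (11,10,3)_16 → 11² + 10² + 3² = 121 + 100 + 9 = 230
230 = (14,6)_16 → 14² + 6² = 196 + 36 = 232
232 = (14,8)_16 → 14² + 8² = 196 + 64 = 260
260 = (1,0,4)_16 → 1² + 0² + 4² = 1 + 0 + 16 = 17
17 = (1,1)_16 → 1² + 1² = 1 + 1 = 2
2 = (2)_16 → 2² = 4
4 = (4)_16 → 4² = 16
16 = (1,0)_16 → 1² + 0² = 1 + 0 = 1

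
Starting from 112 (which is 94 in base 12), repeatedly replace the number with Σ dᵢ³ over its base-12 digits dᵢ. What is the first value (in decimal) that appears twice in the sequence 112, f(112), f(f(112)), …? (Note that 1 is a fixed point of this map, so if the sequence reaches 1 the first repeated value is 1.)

112 = (9,4)_12 → 9³ + 4³ = 793
793 = (5,6,1)_12 → 5³ + 6³ + 1³ = 342
342 = (2,4,6)_12 → 2³ + 4³ + 6³ = 288
288 = (2,0,0)_12 → 2³ + 0³ + 0³ = 8
8 = (8)_12 → 8³ = 512
512 = (3,6,8)_12 → 3³ + 6³ + 8³ = 755
755 = (5,2,11)_12 → 5³ + 2³ + 11³ = 1464
1464 = (10,2,0)_12 → 10³ + 2³ + 0³ = 1008
1008 = (7,0,0)_12 → 7³ + 0³ + 0³ = 343
343 = (2,4,7)_12 → 2³ + 4³ + 7³ = 415
415 = (2,10,7)_12 → 2³ + 10³ + 7³ = 1351
1351 = (9,4,7)_12 → 9³ + 4³ + 7³ = 1136
1136 = (7,10,8)_12 → 7³ + 10³ + 8³ = 1855
1855 = (1,0,10,7)_12 → 1³ + 0³ + 10³ + 7³ = 1344
1344 = (9,4,0)_12 → 9³ + 4³ + 0³ = 793  — 793 already appeared earlier.

793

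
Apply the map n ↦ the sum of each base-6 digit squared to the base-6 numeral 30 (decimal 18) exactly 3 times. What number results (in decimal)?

18 = (3,0)_6 → 3² + 0² = 9
9 = (1,3)_6 → 1² + 3² = 10
10 = (1,4)_6 → 1² + 4² = 17

17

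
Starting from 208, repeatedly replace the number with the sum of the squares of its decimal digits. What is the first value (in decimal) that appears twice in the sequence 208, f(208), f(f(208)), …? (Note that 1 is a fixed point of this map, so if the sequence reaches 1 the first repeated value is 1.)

1

208 → 2² + 0² + 8² = 68
68 → 6² + 8² = 100
100 → 1² + 0² + 0² = 1  — reached the fixed point 1.
1 → 1, so 1 is the first repeated value.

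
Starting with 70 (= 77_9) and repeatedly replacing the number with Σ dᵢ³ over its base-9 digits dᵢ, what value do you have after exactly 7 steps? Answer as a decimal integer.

70 = (7,7)_9 → 7³ + 7³ = 686
686 = (8,4,2)_9 → 8³ + 4³ + 2³ = 584
584 = (7,1,8)_9 → 7³ + 1³ + 8³ = 856
856 = (1,1,5,1)_9 → 1³ + 1³ + 5³ + 1³ = 128
128 = (1,5,2)_9 → 1³ + 5³ + 2³ = 134
134 = (1,5,8)_9 → 1³ + 5³ + 8³ = 638
638 = (7,7,8)_9 → 7³ + 7³ + 8³ = 1198

1198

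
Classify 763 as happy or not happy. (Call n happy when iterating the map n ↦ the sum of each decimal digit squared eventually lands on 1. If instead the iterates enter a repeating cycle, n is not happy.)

happy

763 → 7² + 6² + 3² = 94
94 → 9² + 4² = 97
97 → 9² + 7² = 130
130 → 1² + 3² + 0² = 10
10 → 1² + 0² = 1  — reached 1.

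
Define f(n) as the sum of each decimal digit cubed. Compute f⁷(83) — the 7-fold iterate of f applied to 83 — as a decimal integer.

83 → 8³ + 3³ = 512 + 27 = 539
539 → 5³ + 3³ + 9³ = 125 + 27 + 729 = 881
881 → 8³ + 8³ + 1³ = 512 + 512 + 1 = 1025
1025 → 1³ + 0³ + 2³ + 5³ = 1 + 0 + 8 + 125 = 134
134 → 1³ + 3³ + 4³ = 1 + 27 + 64 = 92
92 → 9³ + 2³ = 729 + 8 = 737
737 → 7³ + 3³ + 7³ = 343 + 27 + 343 = 713

713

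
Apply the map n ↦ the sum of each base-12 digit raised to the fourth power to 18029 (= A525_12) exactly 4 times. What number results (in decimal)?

5664

18029 = (10,5,2,5)_12 → 10⁴ + 5⁴ + 2⁴ + 5⁴ = 10000 + 625 + 16 + 625 = 11266
11266 = (6,6,2,10)_12 → 6⁴ + 6⁴ + 2⁴ + 10⁴ = 1296 + 1296 + 16 + 10000 = 12608
12608 = (7,3,6,8)_12 → 7⁴ + 3⁴ + 6⁴ + 8⁴ = 2401 + 81 + 1296 + 4096 = 7874
7874 = (4,6,8,2)_12 → 4⁴ + 6⁴ + 8⁴ + 2⁴ = 256 + 1296 + 4096 + 16 = 5664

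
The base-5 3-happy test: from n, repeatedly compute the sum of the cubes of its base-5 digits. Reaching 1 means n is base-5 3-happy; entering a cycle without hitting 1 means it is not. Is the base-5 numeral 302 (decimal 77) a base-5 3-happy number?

77 = (3,0,2)_5 → 3³ + 0³ + 2³ = 27 + 0 + 8 = 35
35 = (1,2,0)_5 → 1³ + 2³ + 0³ = 1 + 8 + 0 = 9
9 = (1,4)_5 → 1³ + 4³ = 1 + 64 = 65
65 = (2,3,0)_5 → 2³ + 3³ + 0³ = 8 + 27 + 0 = 35  — 35 already seen; the sequence cycles without reaching 1.

not base-5 3-happy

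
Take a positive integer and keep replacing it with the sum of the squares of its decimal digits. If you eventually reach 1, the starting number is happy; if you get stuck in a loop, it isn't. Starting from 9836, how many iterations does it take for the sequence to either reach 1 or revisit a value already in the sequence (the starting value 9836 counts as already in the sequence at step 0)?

5

9836 → 9² + 8² + 3² + 6² = 81 + 64 + 9 + 36 = 190
190 → 1² + 9² + 0² = 1 + 81 + 0 = 82
82 → 8² + 2² = 64 + 4 = 68
68 → 6² + 8² = 36 + 64 = 100
100 → 1² + 0² + 0² = 1 + 0 + 0 = 1  — reached 1.
That took 5 steps.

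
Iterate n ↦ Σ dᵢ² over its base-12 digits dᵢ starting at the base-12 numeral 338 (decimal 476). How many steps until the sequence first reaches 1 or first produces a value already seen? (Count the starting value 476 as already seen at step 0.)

476 = (3,3,8)_12 → 3² + 3² + 8² = 9 + 9 + 64 = 82
82 = (6,10)_12 → 6² + 10² = 36 + 100 = 136
136 = (11,4)_12 → 11² + 4² = 121 + 16 = 137
137 = (11,5)_12 → 11² + 5² = 121 + 25 = 146
146 = (1,0,2)_12 → 1² + 0² + 2² = 1 + 0 + 4 = 5
5 = (5)_12 → 5² = 25
25 = (2,1)_12 → 2² + 1² = 4 + 1 = 5  — 5 repeats.
That took 7 steps.

7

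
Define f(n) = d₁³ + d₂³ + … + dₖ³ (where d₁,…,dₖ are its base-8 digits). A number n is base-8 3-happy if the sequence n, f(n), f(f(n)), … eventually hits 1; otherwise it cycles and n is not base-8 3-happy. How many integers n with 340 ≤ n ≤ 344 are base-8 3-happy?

1

340: 340 → 197 → 152 → 35 → 91 → 55 → 559 → 469 → 476 → 434 → 440 → 559  (repeats 559)
341: 341 → 258 → 72 → 2 → 8 → 1  (reaches 1)
342: 342 → 349 → 277 → 197 → 152 → 35 → 91 → 55 → 559 → 469 → 476 → 434 → 440 → 559  (repeats 559)
343: 343 → 476 → 434 → 440 → 559 → 469 → 476  (repeats 476)
344: 344 → 152 → 35 → 91 → 55 → 559 → 469 → 476 → 434 → 440 → 559  (repeats 559)
base-8 3-happy: 341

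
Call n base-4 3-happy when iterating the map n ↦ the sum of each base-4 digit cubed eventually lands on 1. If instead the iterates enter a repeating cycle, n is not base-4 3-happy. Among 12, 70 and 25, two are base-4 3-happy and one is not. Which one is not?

12

12: 12 → 27 → 36 → 9 → 9  — repeats 9 (not base-4 3-happy)
70: 70 → 10 → 16 → 1  — reaches 1 (base-4 3-happy)
25: 25 → 10 → 16 → 1  — reaches 1 (base-4 3-happy)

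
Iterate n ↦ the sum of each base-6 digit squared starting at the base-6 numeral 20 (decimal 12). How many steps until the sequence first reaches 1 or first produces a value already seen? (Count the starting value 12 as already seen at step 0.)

11

12 = (2,0)_6 → 4
4 = (4)_6 → 16
16 = (2,4)_6 → 20
20 = (3,2)_6 → 13
13 = (2,1)_6 → 5
5 = (5)_6 → 25
25 = (4,1)_6 → 17
17 = (2,5)_6 → 29
29 = (4,5)_6 → 41
41 = (1,0,5)_6 → 26
26 = (4,2)_6 → 20  — 20 repeats.
That took 11 steps.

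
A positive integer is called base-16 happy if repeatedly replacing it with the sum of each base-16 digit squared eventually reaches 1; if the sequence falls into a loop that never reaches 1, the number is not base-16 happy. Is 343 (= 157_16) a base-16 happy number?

343 = (1,5,7)_16 → 1² + 5² + 7² = 75
75 = (4,11)_16 → 4² + 11² = 137
137 = (8,9)_16 → 8² + 9² = 145
145 = (9,1)_16 → 9² + 1² = 82
82 = (5,2)_16 → 5² + 2² = 29
29 = (1,13)_16 → 1² + 13² = 170
170 = (10,10)_16 → 10² + 10² = 200
200 = (12,8)_16 → 12² + 8² = 208
208 = (13,0)_16 → 13² + 0² = 169
169 = (10,9)_16 → 10² + 9² = 181
181 = (11,5)_16 → 11² + 5² = 146
146 = (9,2)_16 → 9² + 2² = 85
85 = (5,5)_16 → 5² + 5² = 50
50 = (3,2)_16 → 3² + 2² = 13
13 = (13)_16 → 13² = 169  — 169 already seen; the sequence cycles without reaching 1.

not base-16 happy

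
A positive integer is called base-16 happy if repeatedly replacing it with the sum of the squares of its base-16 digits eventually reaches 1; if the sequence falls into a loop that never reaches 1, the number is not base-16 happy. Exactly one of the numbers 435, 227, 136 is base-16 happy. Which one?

435: 435 → 131 → 73 → 97 → 37 → 29 → 170 → 200 → 208 → 169 → 181 → 146 → 85 → 50 → 13 → 169  — repeats 169 (not base-16 happy)
227: 227 → 205 → 313 → 91 → 146 → 85 → 50 → 13 → 169 → 181 → 146  — repeats 146 (not base-16 happy)
136: 136 → 128 → 64 → 16 → 1  — reaches 1 (base-16 happy)

136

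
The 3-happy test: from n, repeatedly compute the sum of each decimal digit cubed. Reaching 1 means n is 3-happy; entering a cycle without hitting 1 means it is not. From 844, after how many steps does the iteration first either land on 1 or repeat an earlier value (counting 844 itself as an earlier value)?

844 → 640
640 → 280
280 → 520
520 → 133
133 → 55
55 → 250
250 → 133  — 133 repeats.
That took 7 steps.

7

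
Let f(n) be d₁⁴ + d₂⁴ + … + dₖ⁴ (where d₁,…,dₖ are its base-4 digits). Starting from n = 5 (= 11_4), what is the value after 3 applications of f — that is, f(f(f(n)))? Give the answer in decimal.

5 = (1,1)_4 → 1⁴ + 1⁴ = 2
2 = (2)_4 → 2⁴ = 16
16 = (1,0,0)_4 → 1⁴ + 0⁴ + 0⁴ = 1

1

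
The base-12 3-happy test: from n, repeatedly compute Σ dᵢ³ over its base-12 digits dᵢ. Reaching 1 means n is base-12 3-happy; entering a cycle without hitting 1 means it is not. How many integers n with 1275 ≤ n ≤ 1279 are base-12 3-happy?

1275: 1275 → 1539 → 1539  — not base-12 3-happy
1276: 1276 → 1576 → 2395 → 751 → 476 → 566 → 1366 → 1854 → 1217 → 762 → 368 → 736 → 190 → 1028 → 856 → 1520 → 1728 → 1  — base-12 3-happy
1277: 1277 → 1637 → 1520 → 1728 → 1  — base-12 3-happy
1278: 1278 → 1728 → 1  — base-12 3-happy
1279: 1279 → 1855 → 1344 → 793 → 342 → 288 → 8 → 512 → 755 → 1464 → 1008 → 343 → 415 → 1351 → 1136 → 1855  — not base-12 3-happy
base-12 3-happy: 1276, 1277, 1278

3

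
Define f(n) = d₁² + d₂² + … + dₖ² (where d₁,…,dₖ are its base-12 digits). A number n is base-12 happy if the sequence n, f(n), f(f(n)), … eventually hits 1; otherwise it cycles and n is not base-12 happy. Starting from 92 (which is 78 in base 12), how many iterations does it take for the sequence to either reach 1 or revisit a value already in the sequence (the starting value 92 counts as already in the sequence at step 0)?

13

92 = (7,8)_12 → 7² + 8² = 49 + 64 = 113
113 = (9,5)_12 → 9² + 5² = 81 + 25 = 106
106 = (8,10)_12 → 8² + 10² = 64 + 100 = 164
164 = (1,1,8)_12 → 1² + 1² + 8² = 1 + 1 + 64 = 66
66 = (5,6)_12 → 5² + 6² = 25 + 36 = 61
61 = (5,1)_12 → 5² + 1² = 25 + 1 = 26
26 = (2,2)_12 → 2² + 2² = 4 + 4 = 8
8 = (8)_12 → 8² = 64
64 = (5,4)_12 → 5² + 4² = 25 + 16 = 41
41 = (3,5)_12 → 3² + 5² = 9 + 25 = 34
34 = (2,10)_12 → 2² + 10² = 4 + 100 = 104
104 = (8,8)_12 → 8² + 8² = 64 + 64 = 128
128 = (10,8)_12 → 10² + 8² = 100 + 64 = 164  — 164 repeats.
That took 13 steps.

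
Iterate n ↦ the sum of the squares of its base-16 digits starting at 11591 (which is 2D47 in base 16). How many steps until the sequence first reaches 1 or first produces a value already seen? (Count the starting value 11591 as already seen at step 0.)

11591 = (2,13,4,7)_16 → 238
238 = (14,14)_16 → 392
392 = (1,8,8)_16 → 129
129 = (8,1)_16 → 65
65 = (4,1)_16 → 17
17 = (1,1)_16 → 2
2 = (2)_16 → 4
4 = (4)_16 → 16
16 = (1,0)_16 → 1  — reached 1.
That took 9 steps.

9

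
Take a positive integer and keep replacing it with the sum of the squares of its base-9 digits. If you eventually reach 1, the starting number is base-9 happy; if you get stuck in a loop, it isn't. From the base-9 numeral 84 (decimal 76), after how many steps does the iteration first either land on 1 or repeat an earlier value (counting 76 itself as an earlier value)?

76 = (8,4)_9 → 8² + 4² = 80
80 = (8,8)_9 → 8² + 8² = 128
128 = (1,5,2)_9 → 1² + 5² + 2² = 30
30 = (3,3)_9 → 3² + 3² = 18
18 = (2,0)_9 → 2² + 0² = 4
4 = (4)_9 → 4² = 16
16 = (1,7)_9 → 1² + 7² = 50
50 = (5,5)_9 → 5² + 5² = 50  — 50 repeats.
That took 8 steps.

8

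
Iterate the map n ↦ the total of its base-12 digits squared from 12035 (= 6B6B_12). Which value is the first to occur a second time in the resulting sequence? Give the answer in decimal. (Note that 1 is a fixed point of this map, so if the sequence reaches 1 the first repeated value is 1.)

1

12035 = (6,11,6,11)_12 → 6² + 11² + 6² + 11² = 36 + 121 + 36 + 121 = 314
314 = (2,2,2)_12 → 2² + 2² + 2² = 4 + 4 + 4 = 12
12 = (1,0)_12 → 1² + 0² = 1 + 0 = 1  — reached the fixed point 1.
1 → 1, so 1 is the first repeated value.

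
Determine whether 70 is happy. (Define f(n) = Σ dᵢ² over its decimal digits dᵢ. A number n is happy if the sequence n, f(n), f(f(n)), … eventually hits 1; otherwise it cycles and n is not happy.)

70 → 49
49 → 97
97 → 130
130 → 10
10 → 1  — reached 1.

happy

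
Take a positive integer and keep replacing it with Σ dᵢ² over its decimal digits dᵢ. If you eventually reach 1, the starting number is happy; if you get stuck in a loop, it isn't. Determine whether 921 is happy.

921 → 9² + 2² + 1² = 86
86 → 8² + 6² = 100
100 → 1² + 0² + 0² = 1  — reached 1.

happy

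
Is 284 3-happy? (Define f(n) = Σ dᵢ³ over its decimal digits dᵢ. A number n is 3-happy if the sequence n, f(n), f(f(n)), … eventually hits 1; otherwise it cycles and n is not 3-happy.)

not 3-happy

284 → 2³ + 8³ + 4³ = 584
584 → 5³ + 8³ + 4³ = 701
701 → 7³ + 0³ + 1³ = 344
344 → 3³ + 4³ + 4³ = 155
155 → 1³ + 5³ + 5³ = 251
251 → 2³ + 5³ + 1³ = 134
134 → 1³ + 3³ + 4³ = 92
92 → 9³ + 2³ = 737
737 → 7³ + 3³ + 7³ = 713
713 → 7³ + 1³ + 3³ = 371
371 → 3³ + 7³ + 1³ = 371  — 371 already seen; the sequence cycles without reaching 1.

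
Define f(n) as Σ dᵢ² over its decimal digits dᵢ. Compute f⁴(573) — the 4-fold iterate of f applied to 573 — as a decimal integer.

89

573 → 5² + 7² + 3² = 83
83 → 8² + 3² = 73
73 → 7² + 3² = 58
58 → 5² + 8² = 89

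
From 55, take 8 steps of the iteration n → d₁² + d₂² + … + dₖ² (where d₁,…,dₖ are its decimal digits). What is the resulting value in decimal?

20

55 → 5² + 5² = 50
50 → 5² + 0² = 25
25 → 2² + 5² = 29
29 → 2² + 9² = 85
85 → 8² + 5² = 89
89 → 8² + 9² = 145
145 → 1² + 4² + 5² = 42
42 → 4² + 2² = 20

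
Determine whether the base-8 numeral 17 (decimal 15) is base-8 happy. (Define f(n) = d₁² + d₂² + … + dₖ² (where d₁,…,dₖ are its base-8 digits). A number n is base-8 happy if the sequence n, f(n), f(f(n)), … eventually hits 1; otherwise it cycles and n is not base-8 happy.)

not base-8 happy

15 = (1,7)_8 → 1² + 7² = 1 + 49 = 50
50 = (6,2)_8 → 6² + 2² = 36 + 4 = 40
40 = (5,0)_8 → 5² + 0² = 25 + 0 = 25
25 = (3,1)_8 → 3² + 1² = 9 + 1 = 10
10 = (1,2)_8 → 1² + 2² = 1 + 4 = 5
5 = (5)_8 → 5² = 25  — 25 already seen; the sequence cycles without reaching 1.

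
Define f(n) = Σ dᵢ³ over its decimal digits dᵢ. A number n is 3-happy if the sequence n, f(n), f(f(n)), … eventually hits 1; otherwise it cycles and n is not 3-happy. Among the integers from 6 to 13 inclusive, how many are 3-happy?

6: 6 → 216 → 225 → 141 → 66 → 432 → 99 → 1458 → 702 → 351 → 153 → 153  (repeats 153)
7: 7 → 343 → 118 → 514 → 190 → 730 → 370 → 370  (repeats 370)
8: 8 → 512 → 134 → 92 → 737 → 713 → 371 → 371  (repeats 371)
9: 9 → 729 → 1080 → 513 → 153 → 153  (repeats 153)
10: 10 → 1  (reaches 1)
11: 11 → 2 → 8 → 512 → 134 → 92 → 737 → 713 → 371 → 371  (repeats 371)
12: 12 → 9 → 729 → 1080 → 513 → 153 → 153  (repeats 153)
13: 13 → 28 → 520 → 133 → 55 → 250 → 133  (repeats 133)
3-happy: 10

1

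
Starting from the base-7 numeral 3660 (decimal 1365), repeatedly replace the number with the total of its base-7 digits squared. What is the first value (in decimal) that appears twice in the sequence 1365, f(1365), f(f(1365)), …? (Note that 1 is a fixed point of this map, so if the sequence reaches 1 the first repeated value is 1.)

45

1365 = (3,6,6,0)_7 → 3² + 6² + 6² + 0² = 9 + 36 + 36 + 0 = 81
81 = (1,4,4)_7 → 1² + 4² + 4² = 1 + 16 + 16 = 33
33 = (4,5)_7 → 4² + 5² = 16 + 25 = 41
41 = (5,6)_7 → 5² + 6² = 25 + 36 = 61
61 = (1,1,5)_7 → 1² + 1² + 5² = 1 + 1 + 25 = 27
27 = (3,6)_7 → 3² + 6² = 9 + 36 = 45
45 = (6,3)_7 → 6² + 3² = 36 + 9 = 45  — 45 already appeared earlier.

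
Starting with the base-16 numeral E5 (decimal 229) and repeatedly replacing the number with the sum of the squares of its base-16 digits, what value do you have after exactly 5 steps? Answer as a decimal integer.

229 = (14,5)_16 → 221
221 = (13,13)_16 → 338
338 = (1,5,2)_16 → 30
30 = (1,14)_16 → 197
197 = (12,5)_16 → 169

169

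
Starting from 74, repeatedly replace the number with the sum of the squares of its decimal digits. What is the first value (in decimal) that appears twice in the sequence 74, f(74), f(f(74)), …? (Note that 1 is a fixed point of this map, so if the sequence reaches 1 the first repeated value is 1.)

74 → 7² + 4² = 65
65 → 6² + 5² = 61
61 → 6² + 1² = 37
37 → 3² + 7² = 58
58 → 5² + 8² = 89
89 → 8² + 9² = 145
145 → 1² + 4² + 5² = 42
42 → 4² + 2² = 20
20 → 2² + 0² = 4
4 → 4² = 16
16 → 1² + 6² = 37  — 37 already appeared earlier.

37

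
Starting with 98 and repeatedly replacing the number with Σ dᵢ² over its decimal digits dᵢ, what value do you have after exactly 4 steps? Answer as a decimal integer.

4

98 → 145
145 → 42
42 → 20
20 → 4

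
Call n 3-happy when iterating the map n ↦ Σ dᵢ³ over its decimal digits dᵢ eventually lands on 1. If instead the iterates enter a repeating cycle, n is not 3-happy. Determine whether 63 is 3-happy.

not 3-happy

63 → 6³ + 3³ = 216 + 27 = 243
243 → 2³ + 4³ + 3³ = 8 + 64 + 27 = 99
99 → 9³ + 9³ = 729 + 729 = 1458
1458 → 1³ + 4³ + 5³ + 8³ = 1 + 64 + 125 + 512 = 702
702 → 7³ + 0³ + 2³ = 343 + 0 + 8 = 351
351 → 3³ + 5³ + 1³ = 27 + 125 + 1 = 153
153 → 1³ + 5³ + 3³ = 1 + 125 + 27 = 153  — 153 already seen; the sequence cycles without reaching 1.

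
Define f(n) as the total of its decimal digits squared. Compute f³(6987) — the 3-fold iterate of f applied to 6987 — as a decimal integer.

6987 → 6² + 9² + 8² + 7² = 36 + 81 + 64 + 49 = 230
230 → 2² + 3² + 0² = 4 + 9 + 0 = 13
13 → 1² + 3² = 1 + 9 = 10

10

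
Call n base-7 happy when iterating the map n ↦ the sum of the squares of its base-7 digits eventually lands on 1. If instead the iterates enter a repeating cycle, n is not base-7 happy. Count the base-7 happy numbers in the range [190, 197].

190: 190 → 46 → 52 → 10 → 10  — not base-7 happy
191: 191 → 49 → 1  — base-7 happy
192: 192 → 54 → 26 → 34 → 52 → 10 → 10  — not base-7 happy
193: 193 → 61 → 27 → 45 → 45  — not base-7 happy
194: 194 → 70 → 10 → 10  — not base-7 happy
195: 195 → 81 → 33 → 41 → 61 → 27 → 45 → 45  — not base-7 happy
196: 196 → 16 → 8 → 2 → 4 → 16  — not base-7 happy
197: 197 → 17 → 13 → 37 → 29 → 17  — not base-7 happy
base-7 happy: 191

1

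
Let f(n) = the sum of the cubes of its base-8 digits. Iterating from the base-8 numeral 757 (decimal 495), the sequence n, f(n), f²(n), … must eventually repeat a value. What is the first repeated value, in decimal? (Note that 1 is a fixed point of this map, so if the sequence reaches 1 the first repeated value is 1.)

495 = (7,5,7)_8 → 7³ + 5³ + 7³ = 343 + 125 + 343 = 811
811 = (1,4,5,3)_8 → 1³ + 4³ + 5³ + 3³ = 1 + 64 + 125 + 27 = 217
217 = (3,3,1)_8 → 3³ + 3³ + 1³ = 27 + 27 + 1 = 55
55 = (6,7)_8 → 6³ + 7³ = 216 + 343 = 559
559 = (1,0,5,7)_8 → 1³ + 0³ + 5³ + 7³ = 1 + 0 + 125 + 343 = 469
469 = (7,2,5)_8 → 7³ + 2³ + 5³ = 343 + 8 + 125 = 476
476 = (7,3,4)_8 → 7³ + 3³ + 4³ = 343 + 27 + 64 = 434
434 = (6,6,2)_8 → 6³ + 6³ + 2³ = 216 + 216 + 8 = 440
440 = (6,7,0)_8 → 6³ + 7³ + 0³ = 216 + 343 + 0 = 559  — 559 already appeared earlier.

559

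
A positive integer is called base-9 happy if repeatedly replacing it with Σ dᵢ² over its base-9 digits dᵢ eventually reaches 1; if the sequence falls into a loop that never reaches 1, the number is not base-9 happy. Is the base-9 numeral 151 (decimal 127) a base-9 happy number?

127 = (1,5,1)_9 → 1² + 5² + 1² = 1 + 25 + 1 = 27
27 = (3,0)_9 → 3² + 0² = 9 + 0 = 9
9 = (1,0)_9 → 1² + 0² = 1 + 0 = 1  — reached 1.

base-9 happy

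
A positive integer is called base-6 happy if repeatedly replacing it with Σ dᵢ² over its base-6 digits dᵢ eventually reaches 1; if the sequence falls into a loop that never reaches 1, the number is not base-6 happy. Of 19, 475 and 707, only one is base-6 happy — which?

19: 19 → 10 → 17 → 29 → 41 → 26 → 20 → 13 → 5 → 25 → 17  — repeats 17 (not base-6 happy)
475: 475 → 7 → 2 → 4 → 16 → 20 → 13 → 5 → 25 → 17 → 29 → 41 → 26 → 20  — repeats 20 (not base-6 happy)
707: 707 → 44 → 6 → 1  — reaches 1 (base-6 happy)

707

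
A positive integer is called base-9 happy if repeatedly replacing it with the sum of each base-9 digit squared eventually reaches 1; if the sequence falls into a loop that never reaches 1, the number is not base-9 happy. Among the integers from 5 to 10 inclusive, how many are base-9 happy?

1

5: 5 → 25 → 53 → 89 → 65 → 53  — not base-9 happy
6: 6 → 36 → 16 → 50 → 50  — not base-9 happy
7: 7 → 49 → 41 → 41  — not base-9 happy
8: 8 → 64 → 50 → 50  — not base-9 happy
9: 9 → 1  — base-9 happy
10: 10 → 2 → 4 → 16 → 50 → 50  — not base-9 happy
base-9 happy: 9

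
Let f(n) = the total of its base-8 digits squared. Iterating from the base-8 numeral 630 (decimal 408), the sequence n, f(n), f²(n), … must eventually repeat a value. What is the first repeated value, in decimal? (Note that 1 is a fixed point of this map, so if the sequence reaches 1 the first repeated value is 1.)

408 = (6,3,0)_8 → 45
45 = (5,5)_8 → 50
50 = (6,2)_8 → 40
40 = (5,0)_8 → 25
25 = (3,1)_8 → 10
10 = (1,2)_8 → 5
5 = (5)_8 → 25  — 25 already appeared earlier.

25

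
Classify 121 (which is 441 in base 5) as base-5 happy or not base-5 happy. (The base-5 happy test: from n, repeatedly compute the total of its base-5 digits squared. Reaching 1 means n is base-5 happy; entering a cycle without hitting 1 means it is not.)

base-5 happy

121 = (4,4,1)_5 → 4² + 4² + 1² = 33
33 = (1,1,3)_5 → 1² + 1² + 3² = 11
11 = (2,1)_5 → 2² + 1² = 5
5 = (1,0)_5 → 1² + 0² = 1  — reached 1.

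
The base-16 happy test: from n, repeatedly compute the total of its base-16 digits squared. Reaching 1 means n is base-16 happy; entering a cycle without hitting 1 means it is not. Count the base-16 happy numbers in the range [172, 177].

2

172: 172 → 244 → 241 → 226 → 200 → 208 → 169 → 181 → 146 → 85 → 50 → 13 → 169  (repeats 169)
173: 173 → 269 → 170 → 200 → 208 → 169 → 181 → 146 → 85 → 50 → 13 → 169  (repeats 169)
174: 174 → 296 → 69 → 41 → 85 → 50 → 13 → 169 → 181 → 146 → 85  (repeats 85)
175: 175 → 325 → 42 → 104 → 100 → 52 → 25 → 82 → 29 → 170 → 200 → 208 → 169 → 181 → 146 → 85 → 50 → 13 → 169  (repeats 169)
176: 176 → 121 → 130 → 68 → 32 → 4 → 16 → 1  (reaches 1)
177: 177 → 122 → 149 → 106 → 136 → 128 → 64 → 16 → 1  (reaches 1)
base-16 happy: 176, 177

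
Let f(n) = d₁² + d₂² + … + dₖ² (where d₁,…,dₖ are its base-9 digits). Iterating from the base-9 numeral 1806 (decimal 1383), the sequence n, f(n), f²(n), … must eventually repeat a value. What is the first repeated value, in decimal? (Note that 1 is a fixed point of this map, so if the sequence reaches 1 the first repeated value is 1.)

1

1383 = (1,8,0,6)_9 → 1² + 8² + 0² + 6² = 101
101 = (1,2,2)_9 → 1² + 2² + 2² = 9
9 = (1,0)_9 → 1² + 0² = 1  — reached the fixed point 1.
1 → 1, so 1 is the first repeated value.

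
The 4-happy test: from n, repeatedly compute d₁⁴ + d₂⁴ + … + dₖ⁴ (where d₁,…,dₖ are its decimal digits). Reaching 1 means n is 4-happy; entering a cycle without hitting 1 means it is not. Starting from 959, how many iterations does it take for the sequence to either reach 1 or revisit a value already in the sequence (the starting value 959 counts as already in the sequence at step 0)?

959 → 9⁴ + 5⁴ + 9⁴ = 13747
13747 → 1⁴ + 3⁴ + 7⁴ + 4⁴ + 7⁴ = 5140
5140 → 5⁴ + 1⁴ + 4⁴ + 0⁴ = 882
882 → 8⁴ + 8⁴ + 2⁴ = 8208
8208 → 8⁴ + 2⁴ + 0⁴ + 8⁴ = 8208  — 8208 repeats.
That took 5 steps.

5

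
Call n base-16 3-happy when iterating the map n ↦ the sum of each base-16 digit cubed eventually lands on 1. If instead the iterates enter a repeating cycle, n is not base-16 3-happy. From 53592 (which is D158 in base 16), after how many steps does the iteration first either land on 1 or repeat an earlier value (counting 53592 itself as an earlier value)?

53592 = (13,1,5,8)_16 → 2835
2835 = (11,1,3)_16 → 1359
1359 = (5,4,15)_16 → 3564
3564 = (13,14,12)_16 → 6669
6669 = (1,10,0,13)_16 → 3198
3198 = (12,7,14)_16 → 4815
4815 = (1,2,12,15)_16 → 5112
5112 = (1,3,15,8)_16 → 3915
3915 = (15,4,11)_16 → 4770
4770 = (1,2,10,2)_16 → 1017
1017 = (3,15,9)_16 → 4131
4131 = (1,0,2,3)_16 → 36
36 = (2,4)_16 → 72
72 = (4,8)_16 → 576
576 = (2,4,0)_16 → 72  — 72 repeats.
That took 15 steps.

15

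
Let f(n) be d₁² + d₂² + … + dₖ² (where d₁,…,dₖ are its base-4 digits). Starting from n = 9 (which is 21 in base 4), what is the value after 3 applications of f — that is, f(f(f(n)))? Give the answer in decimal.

9 = (2,1)_4 → 5
5 = (1,1)_4 → 2
2 = (2)_4 → 4

4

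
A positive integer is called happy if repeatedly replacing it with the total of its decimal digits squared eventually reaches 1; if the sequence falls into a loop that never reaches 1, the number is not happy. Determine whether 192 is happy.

happy

192 → 86
86 → 100
100 → 1  — reached 1.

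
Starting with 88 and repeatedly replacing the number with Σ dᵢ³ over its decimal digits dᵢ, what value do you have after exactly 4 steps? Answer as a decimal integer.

370

88 → 8³ + 8³ = 1024
1024 → 1³ + 0³ + 2³ + 4³ = 73
73 → 7³ + 3³ = 370
370 → 3³ + 7³ + 0³ = 370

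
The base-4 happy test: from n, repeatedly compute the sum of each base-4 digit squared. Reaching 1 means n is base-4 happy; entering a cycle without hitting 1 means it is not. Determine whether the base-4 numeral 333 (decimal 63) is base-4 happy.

base-4 happy

63 = (3,3,3)_4 → 3² + 3² + 3² = 27
27 = (1,2,3)_4 → 1² + 2² + 3² = 14
14 = (3,2)_4 → 3² + 2² = 13
13 = (3,1)_4 → 3² + 1² = 10
10 = (2,2)_4 → 2² + 2² = 8
8 = (2,0)_4 → 2² + 0² = 4
4 = (1,0)_4 → 1² + 0² = 1  — reached 1.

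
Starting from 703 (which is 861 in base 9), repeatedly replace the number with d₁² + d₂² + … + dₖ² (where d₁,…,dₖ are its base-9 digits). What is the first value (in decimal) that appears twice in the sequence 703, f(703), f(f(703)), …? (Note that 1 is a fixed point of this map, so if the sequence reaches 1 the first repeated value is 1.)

703 = (8,6,1)_9 → 8² + 6² + 1² = 101
101 = (1,2,2)_9 → 1² + 2² + 2² = 9
9 = (1,0)_9 → 1² + 0² = 1  — reached the fixed point 1.
1 → 1, so 1 is the first repeated value.

1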